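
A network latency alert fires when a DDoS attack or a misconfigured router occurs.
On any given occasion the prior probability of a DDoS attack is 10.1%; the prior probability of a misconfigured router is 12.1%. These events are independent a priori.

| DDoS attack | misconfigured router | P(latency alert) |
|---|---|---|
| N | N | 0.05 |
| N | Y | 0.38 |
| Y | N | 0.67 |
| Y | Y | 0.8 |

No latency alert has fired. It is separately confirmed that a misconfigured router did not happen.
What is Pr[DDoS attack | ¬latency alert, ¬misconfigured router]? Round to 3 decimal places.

P(¬latency alert | ¬misconfigured router) = 0.95*0.899 + 0.33*0.101 = 0.854050 + 0.033330 = 0.887380
Restricting to configurations with DDoS attack present: 0.33*0.101 = 0.033330.
So P(DDoS attack | ¬latency alert, ¬misconfigured router) = 0.033330/0.887380 ≈ 0.038.

Pr[DDoS attack | ¬latency alert, ¬misconfigured router] ≈ 0.038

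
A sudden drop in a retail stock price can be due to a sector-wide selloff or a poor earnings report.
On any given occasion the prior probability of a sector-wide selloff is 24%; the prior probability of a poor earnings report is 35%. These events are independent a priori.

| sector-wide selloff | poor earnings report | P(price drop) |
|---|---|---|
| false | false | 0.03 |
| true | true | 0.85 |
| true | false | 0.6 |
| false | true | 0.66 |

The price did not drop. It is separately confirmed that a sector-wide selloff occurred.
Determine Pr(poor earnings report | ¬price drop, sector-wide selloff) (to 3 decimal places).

Pr(poor earnings report | ¬price drop, sector-wide selloff) ≈ 0.168

By total probability over both values of poor earnings report:
  P(¬price drop | sector-wide selloff) = 0.4×0.65 + 0.15×0.35
        = 0.260000 + 0.052500 = 0.312500
Keeping only the poor earnings report-present terms gives 0.052500, so
  P(poor earnings report | ¬price drop, sector-wide selloff) = 0.052500 / 0.312500 ≈ 0.168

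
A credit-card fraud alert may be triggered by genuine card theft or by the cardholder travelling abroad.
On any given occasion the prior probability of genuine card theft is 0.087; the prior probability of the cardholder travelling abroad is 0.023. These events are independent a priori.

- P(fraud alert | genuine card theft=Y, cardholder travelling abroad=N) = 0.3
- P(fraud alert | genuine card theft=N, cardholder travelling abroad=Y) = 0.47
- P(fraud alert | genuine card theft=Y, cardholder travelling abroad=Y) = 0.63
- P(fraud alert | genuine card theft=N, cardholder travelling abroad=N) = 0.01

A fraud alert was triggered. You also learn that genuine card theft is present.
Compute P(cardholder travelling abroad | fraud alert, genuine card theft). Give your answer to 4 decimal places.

Numerator (weight on configurations with cardholder travelling abroad): 0.63*0.023 = 0.014490
Normalizer over all consistent configurations: 0.3*0.977 + 0.63*0.023 = 0.307590
P(cardholder travelling abroad | fraud alert, genuine card theft) = 0.014490/0.307590 ≈ 0.0471

P(cardholder travelling abroad | fraud alert, genuine card theft) ≈ 0.0471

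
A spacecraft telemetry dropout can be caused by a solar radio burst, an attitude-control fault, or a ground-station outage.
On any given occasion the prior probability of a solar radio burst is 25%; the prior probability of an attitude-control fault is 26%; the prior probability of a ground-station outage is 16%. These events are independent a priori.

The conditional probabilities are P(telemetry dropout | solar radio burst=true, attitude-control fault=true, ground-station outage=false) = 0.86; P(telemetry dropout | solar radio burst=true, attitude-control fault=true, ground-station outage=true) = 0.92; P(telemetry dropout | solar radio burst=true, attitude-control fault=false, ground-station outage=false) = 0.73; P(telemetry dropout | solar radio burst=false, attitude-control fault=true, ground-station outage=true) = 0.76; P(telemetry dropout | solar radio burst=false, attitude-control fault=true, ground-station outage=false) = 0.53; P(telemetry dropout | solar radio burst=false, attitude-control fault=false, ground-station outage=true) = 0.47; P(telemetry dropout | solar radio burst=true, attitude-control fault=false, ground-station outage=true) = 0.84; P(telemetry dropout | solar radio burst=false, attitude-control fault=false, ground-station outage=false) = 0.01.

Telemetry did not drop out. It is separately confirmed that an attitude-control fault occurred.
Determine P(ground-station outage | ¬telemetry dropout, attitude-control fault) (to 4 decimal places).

P(ground-station outage | ¬telemetry dropout, attitude-control fault) ≈ 0.0895

Sum P(¬telemetry dropout|·) weighted by the priors over the 4 (solar radio burst, ground-station outage) configurations:
  P(¬telemetry dropout | attitude-control fault) = 0.47·0.75·0.84 + 0.24·0.75·0.16 + 0.14·0.25·0.84 + 0.08·0.25·0.16
        = 0.296100 + 0.028800 + 0.029400 + 0.003200 = 0.357500
The terms with ground-station outage present sum to 0.032000, so
  P(ground-station outage | ¬telemetry dropout, attitude-control fault) = 0.032000 / 0.357500 ≈ 0.0895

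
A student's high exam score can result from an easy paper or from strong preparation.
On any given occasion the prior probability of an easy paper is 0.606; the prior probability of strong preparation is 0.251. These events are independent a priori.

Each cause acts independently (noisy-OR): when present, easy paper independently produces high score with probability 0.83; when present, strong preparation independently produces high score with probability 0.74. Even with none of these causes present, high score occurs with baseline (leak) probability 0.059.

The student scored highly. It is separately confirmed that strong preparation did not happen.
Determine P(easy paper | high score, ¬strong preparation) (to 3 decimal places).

Under noisy-OR, P(high score | causes) = 1 − (1−0.059)·∏(1−qᵢ) over the active causes.
P(high score | ¬strong preparation) = 0.059·0.394 + 0.84003·0.606 = 0.023246 + 0.509058 = 0.532304
The easy paper-present share is 0.84003·0.606 = 0.509058.
Hence the posterior is 0.509058/0.532304 ≈ 0.956.

P(easy paper | high score, ¬strong preparation) ≈ 0.956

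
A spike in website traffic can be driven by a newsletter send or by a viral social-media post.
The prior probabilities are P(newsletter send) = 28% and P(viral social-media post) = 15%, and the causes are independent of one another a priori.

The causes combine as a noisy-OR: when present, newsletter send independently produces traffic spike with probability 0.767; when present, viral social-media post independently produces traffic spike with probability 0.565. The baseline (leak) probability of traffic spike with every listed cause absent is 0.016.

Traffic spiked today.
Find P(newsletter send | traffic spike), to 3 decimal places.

Under noisy-OR, P(traffic spike | causes) = 1 − (1−0.016)·∏(1−qᵢ) over the active causes.
For the numerator, keep only newsletter send=true terms: 0.183433 + 0.037811 = 0.221244
Denominator P(traffic spike): 0.016*0.72*0.85 + 0.57196*0.72*0.15 + 0.770728*0.28*0.85 + 0.900267*0.28*0.15 = 0.292808
P(newsletter send | traffic spike) = 0.221244/0.292808 ≈ 0.756

P(newsletter send | traffic spike) ≈ 0.756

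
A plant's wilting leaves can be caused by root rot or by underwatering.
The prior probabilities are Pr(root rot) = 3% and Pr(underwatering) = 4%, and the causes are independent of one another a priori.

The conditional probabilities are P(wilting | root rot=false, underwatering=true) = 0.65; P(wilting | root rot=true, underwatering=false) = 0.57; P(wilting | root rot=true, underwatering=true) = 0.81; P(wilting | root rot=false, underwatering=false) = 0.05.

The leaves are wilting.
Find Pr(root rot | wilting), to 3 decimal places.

By total probability over the 4 (root rot, underwatering) configurations:
  P(wilting) = 0.05×0.97×0.96 + 0.65×0.97×0.04 + 0.57×0.03×0.96 + 0.81×0.03×0.04
        = 0.046560 + 0.025220 + 0.016416 + 0.000972 = 0.089168
Keeping only the root rot-present terms gives 0.017388, so
  P(root rot | wilting) = 0.017388 / 0.089168 ≈ 0.195

Pr(root rot | wilting) ≈ 0.195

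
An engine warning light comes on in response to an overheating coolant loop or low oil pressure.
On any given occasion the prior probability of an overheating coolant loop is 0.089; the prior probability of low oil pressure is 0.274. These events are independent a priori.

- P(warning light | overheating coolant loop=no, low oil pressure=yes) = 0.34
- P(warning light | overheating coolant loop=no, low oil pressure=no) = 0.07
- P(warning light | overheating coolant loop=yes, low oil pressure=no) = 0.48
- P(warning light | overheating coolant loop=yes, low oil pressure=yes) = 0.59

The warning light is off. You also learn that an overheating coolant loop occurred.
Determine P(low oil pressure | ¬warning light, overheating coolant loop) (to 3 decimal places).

P(¬warning light | overheating coolant loop) = 0.52×0.726 + 0.41×0.274 = 0.377520 + 0.112340 = 0.489860
Of this, 0.112340 comes from 0.41×0.274 (the low oil pressure=true cases).
So P(low oil pressure | ¬warning light, overheating coolant loop) = 0.112340/0.489860 ≈ 0.229.

P(low oil pressure | ¬warning light, overheating coolant loop) ≈ 0.229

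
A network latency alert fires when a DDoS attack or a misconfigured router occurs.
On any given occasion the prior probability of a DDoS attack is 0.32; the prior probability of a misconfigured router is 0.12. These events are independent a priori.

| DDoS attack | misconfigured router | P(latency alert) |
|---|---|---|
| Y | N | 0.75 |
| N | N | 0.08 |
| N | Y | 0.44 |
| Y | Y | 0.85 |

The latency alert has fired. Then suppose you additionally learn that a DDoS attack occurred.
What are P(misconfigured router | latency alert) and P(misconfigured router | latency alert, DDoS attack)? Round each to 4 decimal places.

P(misconfigured router | latency alert) ≈ 0.2092; P(misconfigured router | latency alert, DDoS attack) ≈ 0.1339

Sum P(latency alert|·) weighted by the priors over the 4 (DDoS attack, misconfigured router) configurations:
  P(latency alert) = 0.08×0.68×0.88 + 0.44×0.68×0.12 + 0.75×0.32×0.88 + 0.85×0.32×0.12
        = 0.047872 + 0.035904 + 0.211200 + 0.032640 = 0.327616
Configurations with misconfigured router contribute 0.068544, so
  P(misconfigured router | latency alert) = 0.068544 / 0.327616 ≈ 0.2092

With the extra evidence:
By total probability over both values of misconfigured router:
  P(latency alert | DDoS attack) = 0.75·0.88 + 0.85·0.12
        = 0.660000 + 0.102000 = 0.762000
The terms with misconfigured router present sum to 0.102000, so
  P(misconfigured router | latency alert, DDoS attack) = 0.102000 / 0.762000 ≈ 0.1339
Conditioning on DDoS attack lowers the posterior on misconfigured router: the classic explaining-away effect in a common-effect structure.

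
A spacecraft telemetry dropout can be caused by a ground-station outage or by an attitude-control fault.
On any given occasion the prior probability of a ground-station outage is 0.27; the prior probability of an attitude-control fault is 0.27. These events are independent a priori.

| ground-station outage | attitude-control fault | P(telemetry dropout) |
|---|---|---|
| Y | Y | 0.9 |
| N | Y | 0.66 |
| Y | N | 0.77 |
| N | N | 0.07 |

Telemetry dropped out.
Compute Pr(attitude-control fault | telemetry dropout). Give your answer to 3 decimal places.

By total probability over the 4 (ground-station outage, attitude-control fault) configurations:
  P(telemetry dropout) = 0.07·0.73·0.73 + 0.66·0.73·0.27 + 0.77·0.27·0.73 + 0.9·0.27·0.27
        = 0.037303 + 0.130086 + 0.151767 + 0.065610 = 0.384766
Keeping only the attitude-control fault-present terms gives 0.195696, so
  P(attitude-control fault | telemetry dropout) = 0.195696 / 0.384766 ≈ 0.509

Pr(attitude-control fault | telemetry dropout) ≈ 0.509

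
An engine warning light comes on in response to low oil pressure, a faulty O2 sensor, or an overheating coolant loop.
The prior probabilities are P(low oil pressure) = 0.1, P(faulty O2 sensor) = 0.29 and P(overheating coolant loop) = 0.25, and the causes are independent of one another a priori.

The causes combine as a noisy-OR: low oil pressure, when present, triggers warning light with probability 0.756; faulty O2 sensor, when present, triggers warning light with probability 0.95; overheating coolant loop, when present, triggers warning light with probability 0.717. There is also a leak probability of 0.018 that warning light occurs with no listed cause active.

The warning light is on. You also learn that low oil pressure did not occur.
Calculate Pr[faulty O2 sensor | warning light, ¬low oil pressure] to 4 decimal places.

Pr[faulty O2 sensor | warning light, ¬low oil pressure] ≈ 0.6689

Under noisy-OR, P(warning light | causes) = 1 − (1−0.018)·∏(1−qᵢ) over the active causes.
P(warning light | ¬low oil pressure) = 0.018×0.71×0.75 + 0.722094×0.71×0.25 + 0.9509×0.29×0.75 + 0.986105×0.29×0.25 = 0.009585 + 0.128172 + 0.206821 + 0.071493 = 0.416071
Restricting to configurations with faulty O2 sensor present: 0.206821 + 0.071493 = 0.278314.
So P(faulty O2 sensor | warning light, ¬low oil pressure) = 0.278314/0.416071 ≈ 0.6689.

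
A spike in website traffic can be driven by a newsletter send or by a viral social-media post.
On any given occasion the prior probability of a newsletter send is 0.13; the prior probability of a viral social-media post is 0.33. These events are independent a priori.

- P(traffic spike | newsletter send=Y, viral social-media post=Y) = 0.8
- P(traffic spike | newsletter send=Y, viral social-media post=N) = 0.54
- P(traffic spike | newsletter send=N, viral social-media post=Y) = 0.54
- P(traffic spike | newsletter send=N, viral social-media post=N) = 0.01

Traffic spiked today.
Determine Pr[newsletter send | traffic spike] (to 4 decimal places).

Pr[newsletter send | traffic spike] ≈ 0.3359

Numerator (weight on configurations with newsletter send): 0.047034 + 0.034320 = 0.081354
The normalizing constant is 0.01×0.87×0.67 + 0.54×0.87×0.33 + 0.54×0.13×0.67 + 0.8×0.13×0.33 = 0.242217
Posterior = 0.081354 / 0.242217 ≈ 0.3359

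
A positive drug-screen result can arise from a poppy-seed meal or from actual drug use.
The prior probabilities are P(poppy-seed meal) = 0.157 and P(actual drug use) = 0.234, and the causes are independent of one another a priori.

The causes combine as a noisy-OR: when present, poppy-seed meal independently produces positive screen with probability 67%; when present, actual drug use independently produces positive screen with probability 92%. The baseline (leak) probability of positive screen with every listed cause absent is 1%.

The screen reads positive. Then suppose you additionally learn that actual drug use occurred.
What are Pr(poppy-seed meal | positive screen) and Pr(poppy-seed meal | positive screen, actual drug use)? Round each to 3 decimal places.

Pr(poppy-seed meal | positive screen) ≈ 0.383; Pr(poppy-seed meal | positive screen, actual drug use) ≈ 0.165

Under noisy-OR, P(positive screen | causes) = 1 − (1−0.01)·∏(1−qᵢ) over the active causes.
P(positive screen) = 0.01*0.843*0.766 + 0.9208*0.843*0.234 + 0.6733*0.157*0.766 + 0.973864*0.157*0.234 = 0.006457 + 0.181639 + 0.080972 + 0.035778 = 0.304846
Of this, 0.116750 comes from 0.080972 + 0.035778 (the poppy-seed meal=true cases).
So P(poppy-seed meal | positive screen) = 0.116750/0.304846 ≈ 0.383.

Now also conditioning on actual drug use=true:
By total probability over both values of poppy-seed meal:
  P(positive screen | actual drug use) = 0.9208*0.843 + 0.973864*0.157
        = 0.776234 + 0.152897 = 0.929131
Keeping only the poppy-seed meal-present terms gives 0.152897, so
  P(poppy-seed meal | positive screen, actual drug use) = 0.152897 / 0.929131 ≈ 0.165
This is intercausal reasoning (explaining away): once actual drug use accounts for the positive screen, poppy-seed meal becomes less likely.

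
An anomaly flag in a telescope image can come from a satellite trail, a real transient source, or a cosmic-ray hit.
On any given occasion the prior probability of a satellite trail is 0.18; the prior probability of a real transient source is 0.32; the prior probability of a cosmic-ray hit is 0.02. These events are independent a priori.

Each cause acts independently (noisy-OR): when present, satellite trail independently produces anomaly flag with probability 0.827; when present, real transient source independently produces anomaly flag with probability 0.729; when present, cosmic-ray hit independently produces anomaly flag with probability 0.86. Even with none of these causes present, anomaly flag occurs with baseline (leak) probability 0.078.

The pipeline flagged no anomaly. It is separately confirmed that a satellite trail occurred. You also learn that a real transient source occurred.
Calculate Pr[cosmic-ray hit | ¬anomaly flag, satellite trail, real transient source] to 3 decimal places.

Under noisy-OR, P(anomaly flag | causes) = 1 − (1−0.078)·∏(1−qᵢ) over the active causes.
Enumerate both values of cosmic-ray hit and weight by the priors:
  P(¬anomaly flag | satellite trail, real transient source) = 0.043226×0.98 + 0.006052×0.02
        = 0.042361 + 0.000121 = 0.042482
Keeping only the cosmic-ray hit-present terms gives 0.000121, so
  P(cosmic-ray hit | ¬anomaly flag, satellite trail, real transient source) = 0.000121 / 0.042482 ≈ 0.003

Pr[cosmic-ray hit | ¬anomaly flag, satellite trail, real transient source] ≈ 0.003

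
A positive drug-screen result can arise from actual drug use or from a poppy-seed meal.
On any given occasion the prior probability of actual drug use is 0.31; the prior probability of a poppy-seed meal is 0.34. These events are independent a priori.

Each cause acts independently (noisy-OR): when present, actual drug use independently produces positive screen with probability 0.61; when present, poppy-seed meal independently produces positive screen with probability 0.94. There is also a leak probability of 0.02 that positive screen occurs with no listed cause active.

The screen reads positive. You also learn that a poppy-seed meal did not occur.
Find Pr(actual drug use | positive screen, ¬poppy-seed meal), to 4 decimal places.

Pr(actual drug use | positive screen, ¬poppy-seed meal) ≈ 0.9328

Under noisy-OR, P(positive screen | causes) = 1 − (1−0.02)·∏(1−qᵢ) over the active causes.
Enumerate both values of actual drug use and weight by the priors:
  P(positive screen | ¬poppy-seed meal) = 0.02*0.69 + 0.6178*0.31
        = 0.013800 + 0.191518 = 0.205318
Configurations with actual drug use contribute 0.191518, so
  P(actual drug use | positive screen, ¬poppy-seed meal) = 0.191518 / 0.205318 ≈ 0.9328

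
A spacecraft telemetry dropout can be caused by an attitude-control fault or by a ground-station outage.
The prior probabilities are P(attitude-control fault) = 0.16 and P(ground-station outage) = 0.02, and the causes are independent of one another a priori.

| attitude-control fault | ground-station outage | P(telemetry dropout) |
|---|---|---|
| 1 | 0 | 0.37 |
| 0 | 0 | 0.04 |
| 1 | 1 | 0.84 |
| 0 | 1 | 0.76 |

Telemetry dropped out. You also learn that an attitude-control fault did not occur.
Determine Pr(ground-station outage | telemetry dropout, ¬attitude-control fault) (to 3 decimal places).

Pr(ground-station outage | telemetry dropout, ¬attitude-control fault) ≈ 0.279

For the numerator, keep only ground-station outage=true terms: 0.76·0.02 = 0.015200
The normalizing constant is 0.04·0.98 + 0.76·0.02 = 0.054400
P(ground-station outage | telemetry dropout, ¬attitude-control fault) = 0.015200/0.054400 ≈ 0.279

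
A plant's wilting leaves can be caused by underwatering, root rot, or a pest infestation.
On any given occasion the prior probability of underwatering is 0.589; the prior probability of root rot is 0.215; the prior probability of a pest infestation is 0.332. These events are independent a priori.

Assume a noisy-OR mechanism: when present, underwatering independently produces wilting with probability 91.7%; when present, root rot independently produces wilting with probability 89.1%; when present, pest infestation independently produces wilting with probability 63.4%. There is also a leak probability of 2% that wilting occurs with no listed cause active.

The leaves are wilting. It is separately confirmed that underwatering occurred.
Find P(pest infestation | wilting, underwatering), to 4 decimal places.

P(pest infestation | wilting, underwatering) ≈ 0.3418

Under noisy-OR, P(wilting | causes) = 1 − (1−0.02)·∏(1−qᵢ) over the active causes.
Enumerate the 4 (root rot, pest infestation) configurations and weight by the priors:
  P(wilting | underwatering) = 0.91866×0.785×0.668 + 0.97023×0.785×0.332 + 0.991134×0.215×0.668 + 0.996755×0.215×0.332
        = 0.481727 + 0.252861 + 0.142347 + 0.071148 = 0.948083
Keeping only the pest infestation-present terms gives 0.324009, so
  P(pest infestation | wilting, underwatering) = 0.324009 / 0.948083 ≈ 0.3418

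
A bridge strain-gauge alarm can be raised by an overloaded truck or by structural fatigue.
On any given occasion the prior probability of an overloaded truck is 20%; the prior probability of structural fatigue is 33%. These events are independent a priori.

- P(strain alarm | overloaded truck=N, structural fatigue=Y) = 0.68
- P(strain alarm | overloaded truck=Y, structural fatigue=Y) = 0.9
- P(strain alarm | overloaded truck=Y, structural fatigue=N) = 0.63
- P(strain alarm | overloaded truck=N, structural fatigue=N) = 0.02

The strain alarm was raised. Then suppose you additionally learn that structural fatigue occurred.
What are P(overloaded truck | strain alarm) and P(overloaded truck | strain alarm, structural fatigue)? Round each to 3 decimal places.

P(overloaded truck | strain alarm) ≈ 0.431; P(overloaded truck | strain alarm, structural fatigue) ≈ 0.249

Numerator (weight on configurations with overloaded truck): 0.084420 + 0.059400 = 0.143820
Denominator P(strain alarm): 0.02·0.8·0.67 + 0.68·0.8·0.33 + 0.63·0.2·0.67 + 0.9·0.2·0.33 = 0.334060
Posterior = 0.143820 / 0.334060 ≈ 0.431

With the extra evidence:
Numerator (weight on configurations with overloaded truck): 0.9·0.2 = 0.180000
The normalizing constant is 0.68·0.8 + 0.9·0.2 = 0.724000
P(overloaded truck | strain alarm, structural fatigue) = 0.180000/0.724000 ≈ 0.249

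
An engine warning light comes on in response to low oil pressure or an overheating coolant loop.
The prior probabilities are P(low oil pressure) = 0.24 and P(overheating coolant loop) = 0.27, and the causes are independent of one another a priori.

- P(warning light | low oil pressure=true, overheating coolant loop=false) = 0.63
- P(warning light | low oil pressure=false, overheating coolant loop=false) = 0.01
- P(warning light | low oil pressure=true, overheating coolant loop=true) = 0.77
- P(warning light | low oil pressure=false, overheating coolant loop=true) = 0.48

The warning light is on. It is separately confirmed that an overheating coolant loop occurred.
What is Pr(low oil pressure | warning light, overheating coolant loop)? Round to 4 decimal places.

Pr(low oil pressure | warning light, overheating coolant loop) ≈ 0.3362

P(warning light | overheating coolant loop) = 0.48×0.76 + 0.77×0.24 = 0.364800 + 0.184800 = 0.549600
Restricting to configurations with low oil pressure present: 0.77×0.24 = 0.184800.
Hence the posterior is 0.184800/0.549600 ≈ 0.3362.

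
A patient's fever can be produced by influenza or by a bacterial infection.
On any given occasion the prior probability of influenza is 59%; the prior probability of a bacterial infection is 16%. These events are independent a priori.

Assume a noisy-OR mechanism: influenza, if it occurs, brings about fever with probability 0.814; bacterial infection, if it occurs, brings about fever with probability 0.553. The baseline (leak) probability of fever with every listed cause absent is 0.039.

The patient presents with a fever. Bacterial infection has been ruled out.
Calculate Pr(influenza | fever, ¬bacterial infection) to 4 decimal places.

Pr(influenza | fever, ¬bacterial infection) ≈ 0.9681

Under noisy-OR, P(fever | causes) = 1 − (1−0.039)·∏(1−qᵢ) over the active causes.
Enumerate both values of influenza and weight by the priors:
  P(fever | ¬bacterial infection) = 0.039×0.41 + 0.821254×0.59
        = 0.015990 + 0.484540 = 0.500530
Keeping only the influenza-present terms gives 0.484540, so
  P(influenza | fever, ¬bacterial infection) = 0.484540 / 0.500530 ≈ 0.9681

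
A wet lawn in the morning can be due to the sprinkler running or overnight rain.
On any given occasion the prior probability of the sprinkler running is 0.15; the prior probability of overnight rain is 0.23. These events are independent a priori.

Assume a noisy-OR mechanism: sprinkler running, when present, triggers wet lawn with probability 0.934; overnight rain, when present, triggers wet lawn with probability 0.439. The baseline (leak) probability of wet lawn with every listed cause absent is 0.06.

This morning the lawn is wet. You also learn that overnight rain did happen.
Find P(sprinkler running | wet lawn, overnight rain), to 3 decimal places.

P(sprinkler running | wet lawn, overnight rain) ≈ 0.265

Under noisy-OR, P(wet lawn | causes) = 1 − (1−0.06)·∏(1−qᵢ) over the active causes.
P(wet lawn | overnight rain) = 0.47266·0.85 + 0.965196·0.15 = 0.401761 + 0.144779 = 0.546540
The sprinkler running-present share is 0.965196·0.15 = 0.144779.
So P(sprinkler running | wet lawn, overnight rain) = 0.144779/0.546540 ≈ 0.265.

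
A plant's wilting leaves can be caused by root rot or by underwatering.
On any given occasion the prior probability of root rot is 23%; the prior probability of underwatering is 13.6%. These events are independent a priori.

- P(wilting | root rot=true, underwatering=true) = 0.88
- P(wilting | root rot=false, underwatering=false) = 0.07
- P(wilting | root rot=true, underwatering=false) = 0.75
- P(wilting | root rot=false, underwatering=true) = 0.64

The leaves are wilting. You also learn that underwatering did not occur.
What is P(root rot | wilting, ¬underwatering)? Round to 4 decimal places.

P(root rot | wilting, ¬underwatering) ≈ 0.7619

For the numerator, keep only root rot=true terms: 0.75*0.23 = 0.172500
Denominator P(wilting | ¬underwatering): 0.07*0.77 + 0.75*0.23 = 0.226400
Posterior = 0.172500 / 0.226400 ≈ 0.7619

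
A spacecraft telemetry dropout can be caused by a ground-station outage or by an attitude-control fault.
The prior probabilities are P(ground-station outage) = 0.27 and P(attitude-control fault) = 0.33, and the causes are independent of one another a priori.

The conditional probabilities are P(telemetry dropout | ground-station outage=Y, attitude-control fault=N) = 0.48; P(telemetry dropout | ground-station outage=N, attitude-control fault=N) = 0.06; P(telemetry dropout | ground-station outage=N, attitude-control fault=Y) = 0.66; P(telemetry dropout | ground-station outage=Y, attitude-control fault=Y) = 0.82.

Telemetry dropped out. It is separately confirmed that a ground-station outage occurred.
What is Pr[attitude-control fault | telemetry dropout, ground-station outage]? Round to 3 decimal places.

Pr[attitude-control fault | telemetry dropout, ground-station outage] ≈ 0.457

Sum P(telemetry dropout|·) weighted by the priors over both values of attitude-control fault:
  P(telemetry dropout | ground-station outage) = 0.48·0.67 + 0.82·0.33
        = 0.321600 + 0.270600 = 0.592200
The terms with attitude-control fault present sum to 0.270600, so
  P(attitude-control fault | telemetry dropout, ground-station outage) = 0.270600 / 0.592200 ≈ 0.457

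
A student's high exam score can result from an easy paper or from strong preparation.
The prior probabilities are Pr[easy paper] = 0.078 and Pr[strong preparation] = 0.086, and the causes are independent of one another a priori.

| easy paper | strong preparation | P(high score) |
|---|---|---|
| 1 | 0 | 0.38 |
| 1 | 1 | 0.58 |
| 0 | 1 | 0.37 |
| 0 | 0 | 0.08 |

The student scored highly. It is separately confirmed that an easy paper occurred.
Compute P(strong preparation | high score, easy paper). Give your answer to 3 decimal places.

P(strong preparation | high score, easy paper) ≈ 0.126

P(high score | easy paper) = 0.38·0.914 + 0.58·0.086 = 0.347320 + 0.049880 = 0.397200
Restricting to configurations with strong preparation present: 0.58·0.086 = 0.049880.
Hence the posterior is 0.049880/0.397200 ≈ 0.126.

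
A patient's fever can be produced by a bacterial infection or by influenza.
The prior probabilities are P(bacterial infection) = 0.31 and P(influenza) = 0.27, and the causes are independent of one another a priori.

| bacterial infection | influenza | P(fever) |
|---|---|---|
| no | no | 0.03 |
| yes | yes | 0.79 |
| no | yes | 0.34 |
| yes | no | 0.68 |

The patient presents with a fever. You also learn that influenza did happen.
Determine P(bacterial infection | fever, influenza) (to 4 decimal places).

P(bacterial infection | fever, influenza) ≈ 0.5107

Sum P(fever|·) weighted by the priors over both values of bacterial infection:
  P(fever | influenza) = 0.34×0.69 + 0.79×0.31
        = 0.234600 + 0.244900 = 0.479500
Keeping only the bacterial infection-present terms gives 0.244900, so
  P(bacterial infection | fever, influenza) = 0.244900 / 0.479500 ≈ 0.5107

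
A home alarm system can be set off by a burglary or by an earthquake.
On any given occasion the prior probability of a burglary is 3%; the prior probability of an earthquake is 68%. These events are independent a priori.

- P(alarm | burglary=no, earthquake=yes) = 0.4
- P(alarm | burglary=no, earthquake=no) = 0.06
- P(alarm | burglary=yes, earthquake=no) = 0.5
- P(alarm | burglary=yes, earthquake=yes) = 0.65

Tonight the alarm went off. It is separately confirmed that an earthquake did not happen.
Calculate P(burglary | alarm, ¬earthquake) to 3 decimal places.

P(alarm | ¬earthquake) = 0.06·0.97 + 0.5·0.03 = 0.058200 + 0.015000 = 0.073200
The burglary-present share is 0.5·0.03 = 0.015000.
Hence the posterior is 0.015000/0.073200 ≈ 0.205.

P(burglary | alarm, ¬earthquake) ≈ 0.205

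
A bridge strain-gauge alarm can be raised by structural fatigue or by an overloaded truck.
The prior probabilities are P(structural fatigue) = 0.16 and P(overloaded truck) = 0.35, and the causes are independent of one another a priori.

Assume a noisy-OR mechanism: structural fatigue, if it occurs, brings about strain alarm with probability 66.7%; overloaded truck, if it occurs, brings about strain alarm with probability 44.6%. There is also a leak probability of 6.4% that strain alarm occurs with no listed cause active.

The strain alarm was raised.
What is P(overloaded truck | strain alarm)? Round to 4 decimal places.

P(overloaded truck | strain alarm) ≈ 0.6382

Under noisy-OR, P(strain alarm | causes) = 1 − (1−0.064)·∏(1−qᵢ) over the active causes.
Numerator (weight on configurations with overloaded truck): 0.141548 + 0.046330 = 0.187878
Normalizer over all consistent configurations: 0.064·0.84·0.65 + 0.481456·0.84·0.35 + 0.688312·0.16·0.65 + 0.827325·0.16·0.35 = 0.294406
Posterior = 0.187878 / 0.294406 ≈ 0.6382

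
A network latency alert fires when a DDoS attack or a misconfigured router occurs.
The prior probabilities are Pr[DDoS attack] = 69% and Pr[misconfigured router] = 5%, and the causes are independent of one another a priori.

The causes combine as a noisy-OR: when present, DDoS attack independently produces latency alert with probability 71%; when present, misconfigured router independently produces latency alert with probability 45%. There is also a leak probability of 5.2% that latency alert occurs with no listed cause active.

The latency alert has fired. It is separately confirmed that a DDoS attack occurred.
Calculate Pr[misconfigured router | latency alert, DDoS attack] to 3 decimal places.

Pr[misconfigured router | latency alert, DDoS attack] ≈ 0.058

Under noisy-OR, P(latency alert | causes) = 1 − (1−0.052)·∏(1−qᵢ) over the active causes.
P(latency alert | DDoS attack) = 0.72508×0.95 + 0.848794×0.05 = 0.688826 + 0.042440 = 0.731266
The misconfigured router-present share is 0.848794×0.05 = 0.042440.
So P(misconfigured router | latency alert, DDoS attack) = 0.042440/0.731266 ≈ 0.058.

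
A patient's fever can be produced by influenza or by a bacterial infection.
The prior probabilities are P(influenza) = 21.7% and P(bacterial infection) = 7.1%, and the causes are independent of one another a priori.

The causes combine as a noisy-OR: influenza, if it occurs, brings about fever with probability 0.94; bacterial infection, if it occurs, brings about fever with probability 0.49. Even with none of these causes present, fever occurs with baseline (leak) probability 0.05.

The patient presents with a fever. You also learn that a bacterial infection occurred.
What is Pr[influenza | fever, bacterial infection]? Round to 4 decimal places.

Pr[influenza | fever, bacterial infection] ≈ 0.3430

Under noisy-OR, P(fever | causes) = 1 − (1−0.05)·∏(1−qᵢ) over the active causes.
Numerator (weight on configurations with influenza): 0.97093*0.217 = 0.210692
Normalizer over all consistent configurations: 0.5155*0.783 + 0.97093*0.217 = 0.614329
P(influenza | fever, bacterial infection) = 0.210692/0.614329 ≈ 0.3430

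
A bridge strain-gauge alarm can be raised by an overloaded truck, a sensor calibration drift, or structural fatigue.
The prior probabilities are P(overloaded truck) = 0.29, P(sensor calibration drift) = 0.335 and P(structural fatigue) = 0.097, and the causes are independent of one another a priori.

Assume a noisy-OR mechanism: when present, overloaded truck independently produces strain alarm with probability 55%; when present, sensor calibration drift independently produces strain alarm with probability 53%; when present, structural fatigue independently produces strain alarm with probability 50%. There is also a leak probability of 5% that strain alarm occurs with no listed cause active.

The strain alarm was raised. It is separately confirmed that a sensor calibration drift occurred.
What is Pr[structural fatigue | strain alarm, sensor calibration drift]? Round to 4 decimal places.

Pr[structural fatigue | strain alarm, sensor calibration drift] ≈ 0.1226

Under noisy-OR, P(strain alarm | causes) = 1 − (1−0.05)·∏(1−qᵢ) over the active causes.
P(strain alarm | sensor calibration drift) = 0.5535×0.71×0.903 + 0.77675×0.71×0.097 + 0.799075×0.29×0.903 + 0.899537×0.29×0.097 = 0.354865 + 0.053495 + 0.209254 + 0.025304 = 0.642918
Restricting to configurations with structural fatigue present: 0.053495 + 0.025304 = 0.078799.
So P(structural fatigue | strain alarm, sensor calibration drift) = 0.078799/0.642918 ≈ 0.1226.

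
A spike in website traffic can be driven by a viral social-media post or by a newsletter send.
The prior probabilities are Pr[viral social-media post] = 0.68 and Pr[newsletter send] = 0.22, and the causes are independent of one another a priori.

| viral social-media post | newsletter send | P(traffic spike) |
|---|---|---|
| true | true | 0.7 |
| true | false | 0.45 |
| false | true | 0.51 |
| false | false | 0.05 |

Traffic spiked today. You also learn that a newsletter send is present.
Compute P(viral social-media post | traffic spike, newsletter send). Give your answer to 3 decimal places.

P(viral social-media post | traffic spike, newsletter send) ≈ 0.745

By total probability over both values of viral social-media post:
  P(traffic spike | newsletter send) = 0.51·0.32 + 0.7·0.68
        = 0.163200 + 0.476000 = 0.639200
Keeping only the viral social-media post-present terms gives 0.476000, so
  P(viral social-media post | traffic spike, newsletter send) = 0.476000 / 0.639200 ≈ 0.745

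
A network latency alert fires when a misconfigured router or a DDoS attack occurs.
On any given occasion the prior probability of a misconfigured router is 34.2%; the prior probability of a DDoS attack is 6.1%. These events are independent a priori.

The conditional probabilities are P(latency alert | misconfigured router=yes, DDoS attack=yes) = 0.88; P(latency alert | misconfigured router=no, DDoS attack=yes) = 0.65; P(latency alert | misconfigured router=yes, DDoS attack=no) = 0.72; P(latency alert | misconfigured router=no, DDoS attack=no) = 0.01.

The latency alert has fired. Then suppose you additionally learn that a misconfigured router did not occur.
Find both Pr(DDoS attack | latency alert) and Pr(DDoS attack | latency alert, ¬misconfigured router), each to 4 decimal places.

P(latency alert) = 0.01×0.658×0.939 + 0.65×0.658×0.061 + 0.72×0.342×0.939 + 0.88×0.342×0.061 = 0.006179 + 0.026090 + 0.231219 + 0.018359 = 0.281847
The DDoS attack-present share is 0.026090 + 0.018359 = 0.044449.
P(DDoS attack | latency alert) = 0.044449 / 0.281847 ≈ 0.1577

Now condition on the additional information:
Sum P(latency alert|·) weighted by the priors over both values of DDoS attack:
  P(latency alert | ¬misconfigured router) = 0.01*0.939 + 0.65*0.061
        = 0.009390 + 0.039650 = 0.049040
Keeping only the DDoS attack-present terms gives 0.039650, so
  P(DDoS attack | latency alert, ¬misconfigured router) = 0.039650 / 0.049040 ≈ 0.8085
Ruling out misconfigured router raises the posterior on DDoS attack — the flip side of explaining away.

Pr(DDoS attack | latency alert) ≈ 0.1577; Pr(DDoS attack | latency alert, ¬misconfigured router) ≈ 0.8085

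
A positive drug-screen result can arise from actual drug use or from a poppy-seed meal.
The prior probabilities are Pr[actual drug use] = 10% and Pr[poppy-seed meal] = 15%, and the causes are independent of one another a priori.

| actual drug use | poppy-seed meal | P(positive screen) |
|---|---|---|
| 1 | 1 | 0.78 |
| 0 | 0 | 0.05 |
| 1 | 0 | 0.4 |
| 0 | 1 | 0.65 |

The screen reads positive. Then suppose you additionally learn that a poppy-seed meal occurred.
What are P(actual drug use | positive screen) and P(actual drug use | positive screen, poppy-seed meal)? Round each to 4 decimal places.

P(actual drug use | positive screen) ≈ 0.2662; P(actual drug use | positive screen, poppy-seed meal) ≈ 0.1176

Numerator (weight on configurations with actual drug use): 0.034000 + 0.011700 = 0.045700
The normalizing constant is 0.05*0.9*0.85 + 0.65*0.9*0.15 + 0.4*0.1*0.85 + 0.78*0.1*0.15 = 0.171700
Posterior = 0.045700 / 0.171700 ≈ 0.2662

With the extra evidence:
Weight on actual drug use=true, given the evidence: 0.78·0.1 = 0.078000
Denominator P(positive screen | poppy-seed meal): 0.65·0.9 + 0.78·0.1 = 0.663000
Posterior = 0.078000 / 0.663000 ≈ 0.1176
The drop from 0.2662 to 0.1176 is the explaining-away (discounting) effect.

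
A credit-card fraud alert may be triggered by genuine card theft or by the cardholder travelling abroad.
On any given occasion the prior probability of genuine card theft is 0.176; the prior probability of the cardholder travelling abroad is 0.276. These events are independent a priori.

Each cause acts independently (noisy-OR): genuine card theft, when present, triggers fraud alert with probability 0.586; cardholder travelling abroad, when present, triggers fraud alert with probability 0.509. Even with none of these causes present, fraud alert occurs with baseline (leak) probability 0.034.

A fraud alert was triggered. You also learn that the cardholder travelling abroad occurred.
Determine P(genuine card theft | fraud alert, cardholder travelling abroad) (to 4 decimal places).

Under noisy-OR, P(fraud alert | causes) = 1 − (1−0.034)·∏(1−qᵢ) over the active causes.
For the numerator, keep only genuine card theft=true terms: 0.803637·0.176 = 0.141440
The normalizing constant is 0.525694·0.824 + 0.803637·0.176 = 0.574612
Posterior = 0.141440 / 0.574612 ≈ 0.2461

P(genuine card theft | fraud alert, cardholder travelling abroad) ≈ 0.2461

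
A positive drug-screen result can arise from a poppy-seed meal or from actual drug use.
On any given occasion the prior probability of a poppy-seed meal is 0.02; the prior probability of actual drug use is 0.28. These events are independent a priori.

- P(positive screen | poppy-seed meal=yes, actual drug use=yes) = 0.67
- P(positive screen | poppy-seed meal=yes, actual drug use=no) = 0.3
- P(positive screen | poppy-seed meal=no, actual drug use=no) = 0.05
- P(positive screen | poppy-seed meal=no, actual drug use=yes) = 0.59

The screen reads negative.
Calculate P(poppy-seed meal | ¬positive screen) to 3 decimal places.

Sum P(¬positive screen|·) weighted by the priors over the 4 (poppy-seed meal, actual drug use) configurations:
  P(¬positive screen) = 0.95*0.98*0.72 + 0.41*0.98*0.28 + 0.7*0.02*0.72 + 0.33*0.02*0.28
        = 0.670320 + 0.112504 + 0.010080 + 0.001848 = 0.794752
Configurations with poppy-seed meal contribute 0.011928, so
  P(poppy-seed meal | ¬positive screen) = 0.011928 / 0.794752 ≈ 0.015

P(poppy-seed meal | ¬positive screen) ≈ 0.015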